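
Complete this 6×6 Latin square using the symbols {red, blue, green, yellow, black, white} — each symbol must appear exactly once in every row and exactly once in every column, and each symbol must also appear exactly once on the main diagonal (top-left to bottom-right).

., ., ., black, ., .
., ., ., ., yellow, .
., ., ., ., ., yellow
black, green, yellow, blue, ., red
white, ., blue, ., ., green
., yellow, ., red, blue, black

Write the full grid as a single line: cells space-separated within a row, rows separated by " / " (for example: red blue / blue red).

row 4 has {red,blue,green,yellow,black}; column 5 has {blue,yellow} — only white is left for (r4,c5).
row 5 has {blue,green,white}; column 4 has {red,blue,black} — only yellow is left for (r5,c4).
row 5 has {blue,green,yellow,white}; column 5 has {blue,yellow,white}; the diagonal has {blue,black} — only red is left for (r5,c5).
row 6 has {red,blue,yellow,black}; column 1 has {black,white} — only green is left for (r6,c1).
row 6 has {red,blue,green,yellow,black}; column 3 has {blue,yellow} — only white is left for (r6,c3).
row 1 has {black}; column 1 has {green,black,white}; the diagonal has {red,blue,black} — only yellow is left for (r1,c1).
row 1 has {yellow,black}; column 5 has {red,blue,yellow,white} — only green is left for (r1,c5).
row 2 has {yellow}; column 2 has {green,yellow}; the diagonal has {red,blue,yellow,black} — only white is left for (r2,c2).
row 2 has {yellow,white}; column 4 has {red,blue,yellow,black} — only green is left for (r2,c4).
row 2 has {green,yellow,white}; column 6 has {red,green,yellow,black} — only blue is left for (r2,c6).
row 3 has {yellow}; column 3 has {blue,yellow,white}; the diagonal has {red,blue,yellow,black,white} — only green is left for (r3,c3).
row 3 has {green,yellow}; column 4 has {red,blue,green,yellow,black} — only white is left for (r3,c4).
row 3 has {green,yellow,white}; column 5 has {red,blue,green,yellow,white} — only black is left for (r3,c5).
row 5 has {red,blue,green,yellow,white}; column 2 has {green,yellow,white} — only black is left for (r5,c2).
row 1 has {green,yellow,black}; column 3 has {blue,green,yellow,white} — only red is left for (r1,c3).
row 1 has {red,green,yellow,black}; column 6 has {red,blue,green,yellow,black} — only white is left for (r1,c6).
row 2 has {blue,green,yellow,white}; column 1 has {green,yellow,black,white} — only red is left for (r2,c1).
row 2 has {red,blue,green,yellow,white}; column 3 has {red,blue,green,yellow,white} — only black is left for (r2,c3).
row 3 has {green,yellow,black,white}; column 1 has {red,green,yellow,black,white} — only blue is left for (r3,c1).
row 3 has {blue,green,yellow,black,white}; column 2 has {green,yellow,black,white} — only red is left for (r3,c2).
row 1 has {red,green,yellow,black,white}; column 2 has {red,green,yellow,black,white} — only blue is left for (r1,c2).

yellow blue red black green white / red white black green yellow blue / blue red green white black yellow / black green yellow blue white red / white black blue yellow red green / green yellow white red blue black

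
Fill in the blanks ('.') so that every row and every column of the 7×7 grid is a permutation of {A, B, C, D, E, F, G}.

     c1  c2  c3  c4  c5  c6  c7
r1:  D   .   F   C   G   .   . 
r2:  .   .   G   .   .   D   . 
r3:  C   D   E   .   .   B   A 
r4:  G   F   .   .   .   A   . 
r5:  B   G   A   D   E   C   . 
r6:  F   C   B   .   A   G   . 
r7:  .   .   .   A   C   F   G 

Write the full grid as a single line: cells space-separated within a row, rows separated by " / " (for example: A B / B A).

D A F C G E B / A E G F B D C / C D E G F B A / G F C B D A E / B G A D E C F / F C B E A G D / E B D A C F G

(r1,c6) = E
(r1,c7) = B
(r3,c5) = F
(r5,c7) = F
(r6,c4) = E
(r6,c7) = D
(r7,c1) = E
(r7,c2) = B
(r7,c3) = D
(r1,c2) = A
(r2,c1) = A
(r2,c2) = E
(r2,c5) = B
(r2,c7) = C
(r3,c4) = G
(r4,c3) = C
(r4,c4) = B
(r4,c5) = D
(r4,c7) = E
(r2,c4) = F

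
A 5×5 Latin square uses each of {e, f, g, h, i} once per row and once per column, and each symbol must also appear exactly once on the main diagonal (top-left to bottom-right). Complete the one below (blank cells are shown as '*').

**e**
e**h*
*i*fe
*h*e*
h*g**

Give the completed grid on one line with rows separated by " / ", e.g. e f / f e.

i f e g h / e g f h i / g i h f e / f h i e g / h e g i f

(r3,c1): row 3 has {e,f,i}; column 1 has {e,h}, so it must be g.
(r3,c3): row 3 has {e,f,g,i}; column 3 has {e,g}; the diagonal has {e}, so it must be h.
(r5,c4): row 5 has {g,h}; column 4 has {e,f,h}, so it must be i.
(r5,c5): row 5 has {g,h,i}; column 5 has {e}; the diagonal has {e,h}, so it must be f.
(r1,c1): row 1 has {e}; column 1 has {e,g,h}; the diagonal has {e,f,h}, so it must be i.
(r1,c4): row 1 has {e,i}; column 4 has {e,f,h,i}, so it must be g.
(r1,c5): row 1 has {e,g,i}; column 5 has {e,f}, so it must be h.
(r2,c2): row 2 has {e,h}; column 2 has {h,i}; the diagonal has {e,f,h,i}, so it must be g.
(r2,c5): row 2 has {e,g,h}; column 5 has {e,f,h}, so it must be i.
(r4,c1): row 4 has {e,h}; column 1 has {e,g,h,i}, so it must be f.
(r4,c3): row 4 has {e,f,h}; column 3 has {e,g,h}, so it must be i.
(r4,c5): row 4 has {e,f,h,i}; column 5 has {e,f,h,i}, so it must be g.
(r5,c2): row 5 has {f,g,h,i}; column 2 has {g,h,i}, so it must be e.
(r1,c2): row 1 has {e,g,h,i}; column 2 has {e,g,h,i}, so it must be f.
(r2,c3): row 2 has {e,g,h,i}; column 3 has {e,g,h,i}, so it must be f.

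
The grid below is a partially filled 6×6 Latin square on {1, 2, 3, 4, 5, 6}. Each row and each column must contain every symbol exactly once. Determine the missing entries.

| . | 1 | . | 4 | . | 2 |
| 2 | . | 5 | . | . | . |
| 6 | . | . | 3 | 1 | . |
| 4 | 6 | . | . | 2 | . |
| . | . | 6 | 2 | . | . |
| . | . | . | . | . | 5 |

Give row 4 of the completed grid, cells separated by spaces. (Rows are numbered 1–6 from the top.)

4 6 1 5 2 3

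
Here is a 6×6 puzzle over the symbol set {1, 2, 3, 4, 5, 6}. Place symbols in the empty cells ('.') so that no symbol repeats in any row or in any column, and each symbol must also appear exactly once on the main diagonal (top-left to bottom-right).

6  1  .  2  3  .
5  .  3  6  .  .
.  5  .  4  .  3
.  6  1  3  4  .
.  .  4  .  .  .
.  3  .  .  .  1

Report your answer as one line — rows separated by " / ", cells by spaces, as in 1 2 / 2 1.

(r1,c3): row 1 has {1,2,3,6}; column 3 has {1,3,4}, so it must be 5.
(r1,c6): row 1 has {1,2,3,5,6}; column 6 has {1,3}, so it must be 4.
(r2,c6): row 2 has {3,5,6}; column 6 has {1,3,4}, so it must be 2.
(r3,c3): row 3 has {3,4,5}; column 3 has {1,3,4,5}; the diagonal has {1,3,6}, so it must be 2.
(r4,c1): row 4 has {1,3,4,6}; column 1 has {5,6}, so it must be 2.
(r4,c6): row 4 has {1,2,3,4,6}; column 6 has {1,2,3,4}, so it must be 5.
(r5,c2): row 5 has {4}; column 2 has {1,3,5,6}, so it must be 2.
(r5,c5): row 5 has {2,4}; column 5 has {3,4}; the diagonal has {1,2,3,6}, so it must be 5.
(r5,c6): row 5 has {2,4,5}; column 6 has {1,2,3,4,5}, so it must be 6.
(r6,c1): row 6 has {1,3}; column 1 has {2,5,6}, so it must be 4.
(r6,c3): row 6 has {1,3,4}; column 3 has {1,2,3,4,5}, so it must be 6.
(r6,c4): row 6 has {1,3,4,6}; column 4 has {2,3,4,6}, so it must be 5.
(r6,c5): row 6 has {1,3,4,5,6}; column 5 has {3,4,5}, so it must be 2.
(r2,c2): row 2 has {2,3,5,6}; column 2 has {1,2,3,5,6}; the diagonal has {1,2,3,5,6}, so it must be 4.
(r2,c5): row 2 has {2,3,4,5,6}; column 5 has {2,3,4,5}, so it must be 1.
(r3,c1): row 3 has {2,3,4,5}; column 1 has {2,4,5,6}, so it must be 1.
(r3,c5): row 3 has {1,2,3,4,5}; column 5 has {1,2,3,4,5}, so it must be 6.
(r5,c1): row 5 has {2,4,5,6}; column 1 has {1,2,4,5,6}, so it must be 3.
(r5,c4): row 5 has {2,3,4,5,6}; column 4 has {2,3,4,5,6}, so it must be 1.

6 1 5 2 3 4 / 5 4 3 6 1 2 / 1 5 2 4 6 3 / 2 6 1 3 4 5 / 3 2 4 1 5 6 / 4 3 6 5 2 1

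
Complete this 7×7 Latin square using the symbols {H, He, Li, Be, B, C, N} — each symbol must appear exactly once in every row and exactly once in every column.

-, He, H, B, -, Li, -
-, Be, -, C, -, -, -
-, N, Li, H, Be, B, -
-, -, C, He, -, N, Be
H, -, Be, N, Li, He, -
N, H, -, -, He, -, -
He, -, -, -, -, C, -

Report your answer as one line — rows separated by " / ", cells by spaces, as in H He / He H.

(r2,c6) = H
(r3,c1) = C
(r3,c7) = He
(r6,c3) = B
(r6,c6) = Be
(r7,c3) = N
(r1,c1) = Be
(r2,c3) = He
(r6,c4) = Li
(r6,c7) = C
(r7,c4) = Be
(r1,c7) = N
(r5,c7) = B
(r1,c5) = C
(r2,c7) = Li
(r5,c2) = C
(r7,c7) = H
(r2,c1) = B
(r2,c5) = N
(r4,c1) = Li
(r4,c2) = B
(r4,c5) = H
(r7,c2) = Li
(r7,c5) = B

Be He H B C Li N / B Be He C N H Li / C N Li H Be B He / Li B C He H N Be / H C Be N Li He B / N H B Li He Be C / He Li N Be B C H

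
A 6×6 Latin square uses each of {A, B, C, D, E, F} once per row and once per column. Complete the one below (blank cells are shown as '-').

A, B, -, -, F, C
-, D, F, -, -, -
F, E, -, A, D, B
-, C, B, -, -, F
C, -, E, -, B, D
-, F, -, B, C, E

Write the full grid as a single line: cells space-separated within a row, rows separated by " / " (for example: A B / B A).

A B D E F C / B D F C E A / F E C A D B / E C B D A F / C A E F B D / D F A B C E

At row 1, column 3: row 1 has {A,B,C,F}; column 3 has {B,E,F}; that leaves D.
At row 1, column 4: row 1 has {A,B,C,D,F}; column 4 has {A,B}; that leaves E.
At row 2, column 4: row 2 has {D,F}; column 4 has {A,B,E}; that leaves C.
At row 2, column 6: row 2 has {C,D,F}; column 6 has {B,C,D,E,F}; that leaves A.
At row 3, column 3: row 3 has {A,B,D,E,F}; column 3 has {B,D,E,F}; that leaves C.
At row 4, column 4: row 4 has {B,C,F}; column 4 has {A,B,C,E}; that leaves D.
At row 5, column 2: row 5 has {B,C,D,E}; column 2 has {B,C,D,E,F}; that leaves A.
At row 5, column 4: row 5 has {A,B,C,D,E}; column 4 has {A,B,C,D,E}; that leaves F.
At row 6, column 1: row 6 has {B,C,E,F}; column 1 has {A,C,F}; that leaves D.
At row 6, column 3: row 6 has {B,C,D,E,F}; column 3 has {B,C,D,E,F}; that leaves A.
At row 2, column 5: row 2 has {A,C,D,F}; column 5 has {B,C,D,F}; that leaves E.
At row 4, column 1: row 4 has {B,C,D,F}; column 1 has {A,C,D,F}; that leaves E.
At row 4, column 5: row 4 has {B,C,D,E,F}; column 5 has {B,C,D,E,F}; that leaves A.
At row 2, column 1: row 2 has {A,C,D,E,F}; column 1 has {A,C,D,E,F}; that leaves B.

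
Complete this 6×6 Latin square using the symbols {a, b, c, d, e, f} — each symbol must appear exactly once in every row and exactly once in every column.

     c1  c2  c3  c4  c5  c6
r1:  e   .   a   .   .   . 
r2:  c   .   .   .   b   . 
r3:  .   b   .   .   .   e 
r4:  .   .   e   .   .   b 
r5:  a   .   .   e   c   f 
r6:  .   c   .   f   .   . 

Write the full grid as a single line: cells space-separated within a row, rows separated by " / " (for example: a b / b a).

Cell (r5,c2): row 5 has {a,c,e,f}; column 2 has {b,c} → d.
Cell (r5,c3): row 5 has {a,c,d,e,f}; column 3 has {a,e} → b.
Cell (r6,c3): row 6 has {c,f}; column 3 has {a,b,e} → d.
Cell (r6,c6): row 6 has {c,d,f}; column 6 has {b,e,f} → a.
Cell (r1,c2): row 1 has {a,e}; column 2 has {b,c,d} → f.
Cell (r1,c5): row 1 has {a,e,f}; column 5 has {b,c} → d.
Cell (r1,c6): row 1 has {a,d,e,f}; column 6 has {a,b,e,f} → c.
Cell (r2,c3): row 2 has {b,c}; column 3 has {a,b,d,e} → f.
Cell (r2,c6): row 2 has {b,c,f}; column 6 has {a,b,c,e,f} → d.
Cell (r3,c3): row 3 has {b,e}; column 3 has {a,b,d,e,f} → c.
Cell (r4,c2): row 4 has {b,e}; column 2 has {b,c,d,f} → a.
Cell (r4,c5): row 4 has {a,b,e}; column 5 has {b,c,d} → f.
Cell (r6,c1): row 6 has {a,c,d,f}; column 1 has {a,c,e} → b.
Cell (r6,c5): row 6 has {a,b,c,d,f}; column 5 has {b,c,d,f} → e.
Cell (r1,c4): row 1 has {a,c,d,e,f}; column 4 has {e,f} → b.
Cell (r2,c2): row 2 has {b,c,d,f}; column 2 has {a,b,c,d,f} → e.
Cell (r2,c4): row 2 has {b,c,d,e,f}; column 4 has {b,e,f} → a.
Cell (r3,c4): row 3 has {b,c,e}; column 4 has {a,b,e,f} → d.
Cell (r3,c5): row 3 has {b,c,d,e}; column 5 has {b,c,d,e,f} → a.
Cell (r4,c1): row 4 has {a,b,e,f}; column 1 has {a,b,c,e} → d.
Cell (r4,c4): row 4 has {a,b,d,e,f}; column 4 has {a,b,d,e,f} → c.
Cell (r3,c1): row 3 has {a,b,c,d,e}; column 1 has {a,b,c,d,e} → f.

e f a b d c / c e f a b d / f b c d a e / d a e c f b / a d b e c f / b c d f e a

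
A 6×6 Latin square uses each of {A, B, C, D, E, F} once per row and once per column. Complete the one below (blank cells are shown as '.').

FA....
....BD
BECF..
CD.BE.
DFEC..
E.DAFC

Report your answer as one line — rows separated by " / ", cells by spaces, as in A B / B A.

F A B D C E / A C F E B D / B E C F D A / C D A B E F / D F E C A B / E B D A F C

At row 1, column 3: row 1 has {A,F}; column 3 has {C,D,E}; that leaves B.
At row 1, column 6: row 1 has {A,B,F}; column 6 has {C,D}; that leaves E.
At row 2, column 1: row 2 has {B,D}; column 1 has {B,C,D,E,F}; that leaves A.
At row 2, column 2: row 2 has {A,B,D}; column 2 has {A,D,E,F}; that leaves C.
At row 2, column 3: row 2 has {A,B,C,D}; column 3 has {B,C,D,E}; that leaves F.
At row 2, column 4: row 2 has {A,B,C,D,F}; column 4 has {A,B,C,F}; that leaves E.
At row 3, column 6: row 3 has {B,C,E,F}; column 6 has {C,D,E}; that leaves A.
At row 4, column 3: row 4 has {B,C,D,E}; column 3 has {B,C,D,E,F}; that leaves A.
At row 4, column 6: row 4 has {A,B,C,D,E}; column 6 has {A,C,D,E}; that leaves F.
At row 5, column 5: row 5 has {C,D,E,F}; column 5 has {B,E,F}; that leaves A.
At row 5, column 6: row 5 has {A,C,D,E,F}; column 6 has {A,C,D,E,F}; that leaves B.
At row 6, column 2: row 6 has {A,C,D,E,F}; column 2 has {A,C,D,E,F}; that leaves B.
At row 1, column 4: row 1 has {A,B,E,F}; column 4 has {A,B,C,E,F}; that leaves D.
At row 1, column 5: row 1 has {A,B,D,E,F}; column 5 has {A,B,E,F}; that leaves C.
At row 3, column 5: row 3 has {A,B,C,E,F}; column 5 has {A,B,C,E,F}; that leaves D.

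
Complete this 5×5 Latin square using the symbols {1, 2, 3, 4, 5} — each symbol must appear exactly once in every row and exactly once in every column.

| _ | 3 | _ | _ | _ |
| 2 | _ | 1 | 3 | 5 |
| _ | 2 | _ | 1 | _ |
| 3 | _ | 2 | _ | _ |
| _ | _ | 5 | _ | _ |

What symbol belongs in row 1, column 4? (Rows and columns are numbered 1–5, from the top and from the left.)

(r1,c3) = 4
(r2,c2) = 4
(r3,c3) = 3
(r3,c5) = 4
(r4,c5) = 1
(r5,c2) = 1
(r1,c5) = 2
(r3,c1) = 5
(r4,c2) = 5
(r4,c4) = 4
(r5,c1) = 4
(r5,c4) = 2
(r5,c5) = 3
(r1,c1) = 1
(r1,c4) = 5

5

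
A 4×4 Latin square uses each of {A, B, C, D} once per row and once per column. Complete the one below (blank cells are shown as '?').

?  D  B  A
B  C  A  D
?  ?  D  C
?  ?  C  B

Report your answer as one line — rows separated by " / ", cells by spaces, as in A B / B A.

C D B A / B C A D / A B D C / D A C B

Cell (r1,c1): row 1 has {A,B,D}; column 1 has {B} → C.
Cell (r3,c1): row 3 has {C,D}; column 1 has {B,C} → A.
Cell (r3,c2): row 3 has {A,C,D}; column 2 has {C,D} → B.
Cell (r4,c1): row 4 has {B,C}; column 1 has {A,B,C} → D.
Cell (r4,c2): row 4 has {B,C,D}; column 2 has {B,C,D} → A.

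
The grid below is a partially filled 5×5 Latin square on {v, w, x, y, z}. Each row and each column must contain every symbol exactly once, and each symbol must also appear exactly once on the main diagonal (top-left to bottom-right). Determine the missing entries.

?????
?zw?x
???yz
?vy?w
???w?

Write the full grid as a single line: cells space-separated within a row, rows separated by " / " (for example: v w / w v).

w y x z v / y z w v x / x w v y z / z v y x w / v x z w y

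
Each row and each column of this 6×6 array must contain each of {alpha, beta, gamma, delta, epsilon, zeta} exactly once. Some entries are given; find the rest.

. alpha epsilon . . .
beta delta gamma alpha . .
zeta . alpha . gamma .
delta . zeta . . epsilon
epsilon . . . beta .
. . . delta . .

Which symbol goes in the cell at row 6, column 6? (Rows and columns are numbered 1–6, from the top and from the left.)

gamma

row 1 has {alpha,epsilon}; column 1 has {beta,delta,epsilon,zeta} — only gamma is left for (r1,c1).
row 2 has {alpha,beta,gamma,delta}; column 6 has {epsilon} — only zeta is left for (r2,c6).
row 4 has {delta,epsilon,zeta}; column 5 has {beta,gamma} — only alpha is left for (r4,c5).
row 5 has {beta,epsilon}; column 3 has {alpha,gamma,epsilon,zeta} — only delta is left for (r5,c3).
row 6 has {delta}; column 1 has {beta,gamma,delta,epsilon,zeta} — only alpha is left for (r6,c1).
row 6 has {alpha,delta}; column 3 has {alpha,gamma,delta,epsilon,zeta} — only beta is left for (r6,c3).
row 6 has {alpha,beta,delta}; column 6 has {epsilon,zeta} — only gamma is left for (r6,c6).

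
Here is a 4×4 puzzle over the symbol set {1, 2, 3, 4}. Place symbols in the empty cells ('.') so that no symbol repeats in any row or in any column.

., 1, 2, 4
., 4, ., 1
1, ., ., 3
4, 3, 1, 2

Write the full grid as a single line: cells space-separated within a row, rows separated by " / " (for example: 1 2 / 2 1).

3 1 2 4 / 2 4 3 1 / 1 2 4 3 / 4 3 1 2

(r1,c1) = 3
(r2,c1) = 2
(r2,c3) = 3
(r3,c2) = 2
(r3,c3) = 4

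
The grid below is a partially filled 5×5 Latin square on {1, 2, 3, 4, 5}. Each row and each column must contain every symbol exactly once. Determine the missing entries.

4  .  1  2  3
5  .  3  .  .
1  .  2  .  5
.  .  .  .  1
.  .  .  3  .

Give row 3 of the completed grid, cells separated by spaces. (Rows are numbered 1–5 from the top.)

1 3 2 4 5

row 1 has {1,2,3,4}; column 2 is empty so far — only 5 is left for (r1,c2).
row 3 has {1,2,5}; column 4 has {2,3} — only 4 is left for (r3,c4).
row 4 has {1}; column 4 has {2,3,4} — only 5 is left for (r4,c4).
row 5 has {3}; column 1 has {1,4,5} — only 2 is left for (r5,c1).
row 5 has {2,3}; column 5 has {1,3,5} — only 4 is left for (r5,c5).
row 2 has {3,5}; column 4 has {2,3,4,5} — only 1 is left for (r2,c4).
row 2 has {1,3,5}; column 5 has {1,3,4,5} — only 2 is left for (r2,c5).
row 3 has {1,2,4,5}; column 2 has {5} — only 3 is left for (r3,c2).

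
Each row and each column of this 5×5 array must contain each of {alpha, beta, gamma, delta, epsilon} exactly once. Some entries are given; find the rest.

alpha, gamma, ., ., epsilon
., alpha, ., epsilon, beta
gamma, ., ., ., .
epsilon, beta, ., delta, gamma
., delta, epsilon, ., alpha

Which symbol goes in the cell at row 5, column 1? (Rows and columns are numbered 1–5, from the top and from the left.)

(r1,c4) = beta
(r2,c1) = delta
(r2,c3) = gamma
(r3,c2) = epsilon
(r3,c4) = alpha
(r3,c5) = delta
(r4,c3) = alpha
(r5,c1) = beta

beta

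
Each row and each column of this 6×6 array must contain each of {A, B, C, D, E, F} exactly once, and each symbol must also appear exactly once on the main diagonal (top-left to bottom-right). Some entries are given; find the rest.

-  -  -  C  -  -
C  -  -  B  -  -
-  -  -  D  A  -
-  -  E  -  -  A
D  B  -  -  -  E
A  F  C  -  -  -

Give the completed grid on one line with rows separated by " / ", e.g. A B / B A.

E D A C F B / C A D B E F / F E B D A C / B C E F D A / D B F A C E / A F C E B D

At row 4, column 4: row 4 has {A,E}; column 4 has {B,C,D}; the diagonal is empty so far; that leaves F.
At row 5, column 4: row 5 has {B,D,E}; column 4 has {B,C,D,F}; that leaves A.
At row 5, column 5: row 5 has {A,B,D,E}; column 5 has {A}; the diagonal has {F}; that leaves C.
At row 6, column 4: row 6 has {A,C,F}; column 4 has {A,B,C,D,F}; that leaves E.
At row 3, column 3: row 3 has {A,D}; column 3 has {C,E}; the diagonal has {C,F}; that leaves B.
At row 4, column 1: row 4 has {A,E,F}; column 1 has {A,C,D}; that leaves B.
At row 4, column 5: row 4 has {A,B,E,F}; column 5 has {A,C}; that leaves D.
At row 5, column 3: row 5 has {A,B,C,D,E}; column 3 has {B,C,E}; that leaves F.
At row 6, column 5: row 6 has {A,C,E,F}; column 5 has {A,C,D}; that leaves B.
At row 6, column 6: row 6 has {A,B,C,E,F}; column 6 has {A,E}; the diagonal has {B,C,F}; that leaves D.
At row 1, column 1: row 1 has {C}; column 1 has {A,B,C,D}; the diagonal has {B,C,D,F}; that leaves E.
At row 1, column 5: row 1 has {C,E}; column 5 has {A,B,C,D}; that leaves F.
At row 1, column 6: row 1 has {C,E,F}; column 6 has {A,D,E}; that leaves B.
At row 2, column 2: row 2 has {B,C}; column 2 has {B,F}; the diagonal has {B,C,D,E,F}; that leaves A.
At row 2, column 3: row 2 has {A,B,C}; column 3 has {B,C,E,F}; that leaves D.
At row 2, column 5: row 2 has {A,B,C,D}; column 5 has {A,B,C,D,F}; that leaves E.
At row 2, column 6: row 2 has {A,B,C,D,E}; column 6 has {A,B,D,E}; that leaves F.
At row 3, column 1: row 3 has {A,B,D}; column 1 has {A,B,C,D,E}; that leaves F.
At row 3, column 6: row 3 has {A,B,D,F}; column 6 has {A,B,D,E,F}; that leaves C.
At row 4, column 2: row 4 has {A,B,D,E,F}; column 2 has {A,B,F}; that leaves C.
At row 1, column 2: row 1 has {B,C,E,F}; column 2 has {A,B,C,F}; that leaves D.
At row 1, column 3: row 1 has {B,C,D,E,F}; column 3 has {B,C,D,E,F}; that leaves A.
At row 3, column 2: row 3 has {A,B,C,D,F}; column 2 has {A,B,C,D,F}; that leaves E.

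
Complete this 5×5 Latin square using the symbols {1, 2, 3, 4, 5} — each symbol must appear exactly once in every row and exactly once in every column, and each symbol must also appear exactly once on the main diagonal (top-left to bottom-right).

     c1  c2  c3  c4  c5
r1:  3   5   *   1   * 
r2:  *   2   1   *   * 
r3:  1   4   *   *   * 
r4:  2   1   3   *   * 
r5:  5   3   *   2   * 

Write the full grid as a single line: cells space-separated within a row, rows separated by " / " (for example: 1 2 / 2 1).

row 2 has {1,2}; column 1 has {1,2,3,5} — only 4 is left for (r2,c1).
row 3 has {1,4}; column 3 has {1,3}; the diagonal has {2,3} — only 5 is left for (r3,c3).
row 3 has {1,4,5}; column 4 has {1,2} — only 3 is left for (r3,c4).
row 3 has {1,3,4,5}; column 5 is empty so far — only 2 is left for (r3,c5).
row 4 has {1,2,3}; column 4 has {1,2,3}; the diagonal has {2,3,5} — only 4 is left for (r4,c4).
row 4 has {1,2,3,4}; column 5 has {2} — only 5 is left for (r4,c5).
row 5 has {2,3,5}; column 3 has {1,3,5} — only 4 is left for (r5,c3).
row 5 has {2,3,4,5}; column 5 has {2,5}; the diagonal has {2,3,4,5} — only 1 is left for (r5,c5).
row 1 has {1,3,5}; column 3 has {1,3,4,5} — only 2 is left for (r1,c3).
row 1 has {1,2,3,5}; column 5 has {1,2,5} — only 4 is left for (r1,c5).
row 2 has {1,2,4}; column 4 has {1,2,3,4} — only 5 is left for (r2,c4).
row 2 has {1,2,4,5}; column 5 has {1,2,4,5} — only 3 is left for (r2,c5).

3 5 2 1 4 / 4 2 1 5 3 / 1 4 5 3 2 / 2 1 3 4 5 / 5 3 4 2 1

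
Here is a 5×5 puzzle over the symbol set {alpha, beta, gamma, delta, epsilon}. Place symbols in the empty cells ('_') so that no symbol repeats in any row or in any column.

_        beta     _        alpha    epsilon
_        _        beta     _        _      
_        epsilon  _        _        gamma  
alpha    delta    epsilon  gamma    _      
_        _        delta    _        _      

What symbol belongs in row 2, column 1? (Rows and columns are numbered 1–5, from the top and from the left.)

gamma

row 1 has {alpha,beta,epsilon}; column 3 has {beta,delta,epsilon} — only gamma is left for (r1,c3).
row 3 has {gamma,epsilon}; column 3 has {beta,gamma,delta,epsilon} — only alpha is left for (r3,c3).
row 4 has {alpha,gamma,delta,epsilon}; column 5 has {gamma,epsilon} — only beta is left for (r4,c5).
row 5 has {delta}; column 5 has {beta,gamma,epsilon} — only alpha is left for (r5,c5).
row 1 has {alpha,beta,gamma,epsilon}; column 1 has {alpha} — only delta is left for (r1,c1).
row 2 has {beta}; column 5 has {alpha,beta,gamma,epsilon} — only delta is left for (r2,c5).
row 3 has {alpha,gamma,epsilon}; column 1 has {alpha,delta} — only beta is left for (r3,c1).
row 3 has {alpha,beta,gamma,epsilon}; column 4 has {alpha,gamma} — only delta is left for (r3,c4).
row 5 has {alpha,delta}; column 2 has {beta,delta,epsilon} — only gamma is left for (r5,c2).
row 2 has {beta,delta}; column 2 has {beta,gamma,delta,epsilon} — only alpha is left for (r2,c2).
row 2 has {alpha,beta,delta}; column 4 has {alpha,gamma,delta} — only epsilon is left for (r2,c4).
row 5 has {alpha,gamma,delta}; column 1 has {alpha,beta,delta} — only epsilon is left for (r5,c1).
row 5 has {alpha,gamma,delta,epsilon}; column 4 has {alpha,gamma,delta,epsilon} — only beta is left for (r5,c4).
row 2 has {alpha,beta,delta,epsilon}; column 1 has {alpha,beta,delta,epsilon} — only gamma is left for (r2,c1).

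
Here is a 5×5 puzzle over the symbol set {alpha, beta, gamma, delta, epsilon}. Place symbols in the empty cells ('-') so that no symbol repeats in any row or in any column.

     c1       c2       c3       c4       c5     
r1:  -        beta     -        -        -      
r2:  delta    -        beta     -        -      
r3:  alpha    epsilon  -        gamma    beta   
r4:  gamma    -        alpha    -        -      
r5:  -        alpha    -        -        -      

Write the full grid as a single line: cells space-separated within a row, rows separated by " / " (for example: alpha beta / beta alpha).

At row 1, column 1: row 1 has {beta}; column 1 has {alpha,gamma,delta}; that leaves epsilon.
At row 2, column 2: row 2 has {beta,delta}; column 2 has {alpha,beta,epsilon}; that leaves gamma.
At row 3, column 3: row 3 has {alpha,beta,gamma,epsilon}; column 3 has {alpha,beta}; that leaves delta.
At row 4, column 2: row 4 has {alpha,gamma}; column 2 has {alpha,beta,gamma,epsilon}; that leaves delta.
At row 4, column 5: row 4 has {alpha,gamma,delta}; column 5 has {beta}; that leaves epsilon.
At row 5, column 1: row 5 has {alpha}; column 1 has {alpha,gamma,delta,epsilon}; that leaves beta.
At row 1, column 3: row 1 has {beta,epsilon}; column 3 has {alpha,beta,delta}; that leaves gamma.
At row 2, column 5: row 2 has {beta,gamma,delta}; column 5 has {beta,epsilon}; that leaves alpha.
At row 4, column 4: row 4 has {alpha,gamma,delta,epsilon}; column 4 has {gamma}; that leaves beta.
At row 5, column 3: row 5 has {alpha,beta}; column 3 has {alpha,beta,gamma,delta}; that leaves epsilon.
At row 5, column 4: row 5 has {alpha,beta,epsilon}; column 4 has {beta,gamma}; that leaves delta.
At row 5, column 5: row 5 has {alpha,beta,delta,epsilon}; column 5 has {alpha,beta,epsilon}; that leaves gamma.
At row 1, column 4: row 1 has {beta,gamma,epsilon}; column 4 has {beta,gamma,delta}; that leaves alpha.
At row 1, column 5: row 1 has {alpha,beta,gamma,epsilon}; column 5 has {alpha,beta,gamma,epsilon}; that leaves delta.
At row 2, column 4: row 2 has {alpha,beta,gamma,delta}; column 4 has {alpha,beta,gamma,delta}; that leaves epsilon.

epsilon beta gamma alpha delta / delta gamma beta epsilon alpha / alpha epsilon delta gamma beta / gamma delta alpha beta epsilon / beta alpha epsilon delta gamma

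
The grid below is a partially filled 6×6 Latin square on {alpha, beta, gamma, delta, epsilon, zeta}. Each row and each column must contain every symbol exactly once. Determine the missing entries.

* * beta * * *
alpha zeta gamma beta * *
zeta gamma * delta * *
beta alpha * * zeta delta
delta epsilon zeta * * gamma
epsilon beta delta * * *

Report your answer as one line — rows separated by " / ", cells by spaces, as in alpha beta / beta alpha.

(r1,c1) = gamma
(r1,c2) = delta
(r2,c6) = epsilon
(r4,c3) = epsilon
(r4,c4) = gamma
(r5,c4) = alpha
(r5,c5) = beta
(r6,c4) = zeta
(r6,c6) = alpha
(r1,c4) = epsilon
(r1,c5) = alpha
(r1,c6) = zeta
(r2,c5) = delta
(r3,c3) = alpha
(r3,c5) = epsilon
(r3,c6) = beta
(r6,c5) = gamma

gamma delta beta epsilon alpha zeta / alpha zeta gamma beta delta epsilon / zeta gamma alpha delta epsilon beta / beta alpha epsilon gamma zeta delta / delta epsilon zeta alpha beta gamma / epsilon beta delta zeta gamma alpha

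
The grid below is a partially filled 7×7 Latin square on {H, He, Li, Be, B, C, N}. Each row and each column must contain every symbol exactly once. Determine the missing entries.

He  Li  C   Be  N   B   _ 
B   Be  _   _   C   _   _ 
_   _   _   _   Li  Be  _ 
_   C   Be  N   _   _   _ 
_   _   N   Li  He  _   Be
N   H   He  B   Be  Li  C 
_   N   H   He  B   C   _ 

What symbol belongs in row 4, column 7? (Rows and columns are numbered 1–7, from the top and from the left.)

B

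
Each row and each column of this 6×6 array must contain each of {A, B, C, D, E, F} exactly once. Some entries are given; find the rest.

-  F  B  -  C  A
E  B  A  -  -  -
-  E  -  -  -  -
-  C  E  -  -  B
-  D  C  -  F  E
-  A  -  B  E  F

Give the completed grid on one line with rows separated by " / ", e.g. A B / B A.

D F B E C A / E B A F D C / A E F C B D / F C E D A B / B D C A F E / C A D B E F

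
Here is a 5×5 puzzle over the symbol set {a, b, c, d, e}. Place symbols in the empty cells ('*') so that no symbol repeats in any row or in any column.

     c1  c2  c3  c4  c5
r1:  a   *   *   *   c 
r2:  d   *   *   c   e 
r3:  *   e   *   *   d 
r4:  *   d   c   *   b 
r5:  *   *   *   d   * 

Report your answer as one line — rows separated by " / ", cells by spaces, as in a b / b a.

(r1,c2) = b
(r1,c4) = e
(r2,c2) = a
(r2,c3) = b
(r3,c3) = a
(r3,c4) = b
(r4,c1) = e
(r4,c4) = a
(r5,c2) = c
(r5,c3) = e
(r5,c5) = a
(r1,c3) = d
(r3,c1) = c
(r5,c1) = b

a b d e c / d a b c e / c e a b d / e d c a b / b c e d a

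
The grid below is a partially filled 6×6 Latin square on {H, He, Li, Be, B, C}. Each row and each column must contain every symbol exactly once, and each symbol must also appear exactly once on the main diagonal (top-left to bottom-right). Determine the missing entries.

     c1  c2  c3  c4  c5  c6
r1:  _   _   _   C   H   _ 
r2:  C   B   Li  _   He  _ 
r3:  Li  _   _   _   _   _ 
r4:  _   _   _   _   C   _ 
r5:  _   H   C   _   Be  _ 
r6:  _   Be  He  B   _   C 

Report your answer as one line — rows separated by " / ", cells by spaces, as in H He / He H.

At row 1, column 1: row 1 has {H,C}; column 1 has {Li,C}; the diagonal has {Be,B,C}; that leaves He.
At row 1, column 2: row 1 has {H,He,C}; column 2 has {H,Be,B}; that leaves Li.
At row 3, column 3: row 3 has {Li}; column 3 has {He,Li,C}; the diagonal has {He,Be,B,C}; that leaves H.
At row 3, column 5: row 3 has {H,Li}; column 5 has {H,He,Be,C}; that leaves B.
At row 4, column 2: row 4 has {C}; column 2 has {H,Li,Be,B}; that leaves He.
At row 4, column 4: row 4 has {He,C}; column 4 has {B,C}; the diagonal has {H,He,Be,B,C}; that leaves Li.
At row 5, column 1: row 5 has {H,Be,C}; column 1 has {He,Li,C}; that leaves B.
At row 5, column 4: row 5 has {H,Be,B,C}; column 4 has {Li,B,C}; that leaves He.
At row 5, column 6: row 5 has {H,He,Be,B,C}; column 6 has {C}; that leaves Li.
At row 6, column 1: row 6 has {He,Be,B,C}; column 1 has {He,Li,B,C}; that leaves H.
At row 6, column 5: row 6 has {H,He,Be,B,C}; column 5 has {H,He,Be,B,C}; that leaves Li.
At row 3, column 2: row 3 has {H,Li,B}; column 2 has {H,He,Li,Be,B}; that leaves C.
At row 3, column 4: row 3 has {H,Li,B,C}; column 4 has {He,Li,B,C}; that leaves Be.
At row 3, column 6: row 3 has {H,Li,Be,B,C}; column 6 has {Li,C}; that leaves He.
At row 4, column 1: row 4 has {He,Li,C}; column 1 has {H,He,Li,B,C}; that leaves Be.
At row 4, column 3: row 4 has {He,Li,Be,C}; column 3 has {H,He,Li,C}; that leaves B.
At row 4, column 6: row 4 has {He,Li,Be,B,C}; column 6 has {He,Li,C}; that leaves H.
At row 1, column 3: row 1 has {H,He,Li,C}; column 3 has {H,He,Li,B,C}; that leaves Be.
At row 1, column 6: row 1 has {H,He,Li,Be,C}; column 6 has {H,He,Li,C}; that leaves B.
At row 2, column 4: row 2 has {He,Li,B,C}; column 4 has {He,Li,Be,B,C}; that leaves H.
At row 2, column 6: row 2 has {H,He,Li,B,C}; column 6 has {H,He,Li,B,C}; that leaves Be.

He Li Be C H B / C B Li H He Be / Li C H Be B He / Be He B Li C H / B H C He Be Li / H Be He B Li C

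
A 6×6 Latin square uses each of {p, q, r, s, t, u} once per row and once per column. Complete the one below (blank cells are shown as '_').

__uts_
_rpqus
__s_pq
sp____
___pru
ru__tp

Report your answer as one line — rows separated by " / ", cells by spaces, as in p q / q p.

At row 1, column 2: row 1 has {s,t,u}; column 2 has {p,r,u}; that leaves q.
At row 1, column 6: row 1 has {q,s,t,u}; column 6 has {p,q,s,u}; that leaves r.
At row 2, column 1: row 2 has {p,q,r,s,u}; column 1 has {r,s}; that leaves t.
At row 3, column 1: row 3 has {p,q,s}; column 1 has {r,s,t}; that leaves u.
At row 3, column 2: row 3 has {p,q,s,u}; column 2 has {p,q,r,u}; that leaves t.
At row 3, column 4: row 3 has {p,q,s,t,u}; column 4 has {p,q,t}; that leaves r.
At row 4, column 4: row 4 has {p,s}; column 4 has {p,q,r,t}; that leaves u.
At row 4, column 5: row 4 has {p,s,u}; column 5 has {p,r,s,t,u}; that leaves q.
At row 4, column 6: row 4 has {p,q,s,u}; column 6 has {p,q,r,s,u}; that leaves t.
At row 5, column 1: row 5 has {p,r,u}; column 1 has {r,s,t,u}; that leaves q.
At row 5, column 2: row 5 has {p,q,r,u}; column 2 has {p,q,r,t,u}; that leaves s.
At row 5, column 3: row 5 has {p,q,r,s,u}; column 3 has {p,s,u}; that leaves t.
At row 6, column 3: row 6 has {p,r,t,u}; column 3 has {p,s,t,u}; that leaves q.
At row 6, column 4: row 6 has {p,q,r,t,u}; column 4 has {p,q,r,t,u}; that leaves s.
At row 1, column 1: row 1 has {q,r,s,t,u}; column 1 has {q,r,s,t,u}; that leaves p.
At row 4, column 3: row 4 has {p,q,s,t,u}; column 3 has {p,q,s,t,u}; that leaves r.

p q u t s r / t r p q u s / u t s r p q / s p r u q t / q s t p r u / r u q s t p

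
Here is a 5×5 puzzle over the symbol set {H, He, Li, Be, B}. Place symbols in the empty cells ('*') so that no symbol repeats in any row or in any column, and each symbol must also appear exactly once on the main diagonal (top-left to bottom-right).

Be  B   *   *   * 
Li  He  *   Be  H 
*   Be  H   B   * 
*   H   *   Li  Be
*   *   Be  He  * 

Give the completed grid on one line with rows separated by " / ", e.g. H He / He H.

Be B Li H He / Li He B Be H / He Be H B Li / B H He Li Be / H Li Be He B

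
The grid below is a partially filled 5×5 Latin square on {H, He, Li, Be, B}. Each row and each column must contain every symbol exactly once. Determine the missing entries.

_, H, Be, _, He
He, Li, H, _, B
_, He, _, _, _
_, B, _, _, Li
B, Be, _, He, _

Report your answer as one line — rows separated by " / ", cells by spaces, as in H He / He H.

Li H Be B He / He Li H Be B / H He B Li Be / Be B He H Li / B Be Li He H

row 1 has {H,He,Be}; column 1 has {He,B} — only Li is left for (r1,c1).
row 1 has {H,He,Li,Be}; column 4 has {He} — only B is left for (r1,c4).
row 2 has {H,He,Li,B}; column 4 has {He,B} — only Be is left for (r2,c4).
row 4 has {Li,B}; column 3 has {H,Be} — only He is left for (r4,c3).
row 4 has {He,Li,B}; column 4 has {He,Be,B} — only H is left for (r4,c4).
row 5 has {He,Be,B}; column 3 has {H,He,Be} — only Li is left for (r5,c3).
row 5 has {He,Li,Be,B}; column 5 has {He,Li,B} — only H is left for (r5,c5).
row 3 has {He}; column 3 has {H,He,Li,Be} — only B is left for (r3,c3).
row 3 has {He,B}; column 4 has {H,He,Be,B} — only Li is left for (r3,c4).
row 3 has {He,Li,B}; column 5 has {H,He,Li,B} — only Be is left for (r3,c5).
row 4 has {H,He,Li,B}; column 1 has {He,Li,B} — only Be is left for (r4,c1).
row 3 has {He,Li,Be,B}; column 1 has {He,Li,Be,B} — only H is left for (r3,c1).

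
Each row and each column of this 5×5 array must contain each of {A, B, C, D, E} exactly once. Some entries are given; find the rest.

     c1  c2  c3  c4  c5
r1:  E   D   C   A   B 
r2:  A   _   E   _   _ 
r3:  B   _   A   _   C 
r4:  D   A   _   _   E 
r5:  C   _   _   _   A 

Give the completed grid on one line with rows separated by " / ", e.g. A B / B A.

E D C A B / A C E B D / B E A D C / D A B C E / C B D E A

Cell (r2,c5): row 2 has {A,E}; column 5 has {A,B,C,E} → D.
Cell (r3,c2): row 3 has {A,B,C}; column 2 has {A,D} → E.
Cell (r3,c4): row 3 has {A,B,C,E}; column 4 has {A} → D.
Cell (r4,c3): row 4 has {A,D,E}; column 3 has {A,C,E} → B.
Cell (r4,c4): row 4 has {A,B,D,E}; column 4 has {A,D} → C.
Cell (r5,c2): row 5 has {A,C}; column 2 has {A,D,E} → B.
Cell (r5,c3): row 5 has {A,B,C}; column 3 has {A,B,C,E} → D.
Cell (r5,c4): row 5 has {A,B,C,D}; column 4 has {A,C,D} → E.
Cell (r2,c2): row 2 has {A,D,E}; column 2 has {A,B,D,E} → C.
Cell (r2,c4): row 2 has {A,C,D,E}; column 4 has {A,C,D,E} → B.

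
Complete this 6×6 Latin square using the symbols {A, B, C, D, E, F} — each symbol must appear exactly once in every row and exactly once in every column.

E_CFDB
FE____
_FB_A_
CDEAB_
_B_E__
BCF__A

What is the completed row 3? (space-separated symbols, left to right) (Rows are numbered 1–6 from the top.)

D F B C A E

row 1 has {B,C,D,E,F}; column 2 has {B,C,D,E,F} — only A is left for (r1,c2).
row 2 has {E,F}; column 5 has {A,B,D} — only C is left for (r2,c5).
row 2 has {C,E,F}; column 6 has {A,B} — only D is left for (r2,c6).
row 3 has {A,B,F}; column 1 has {B,C,E,F} — only D is left for (r3,c1).
row 3 has {A,B,D,F}; column 4 has {A,E,F} — only C is left for (r3,c4).
row 3 has {A,B,C,D,F}; column 6 has {A,B,D} — only E is left for (r3,c6).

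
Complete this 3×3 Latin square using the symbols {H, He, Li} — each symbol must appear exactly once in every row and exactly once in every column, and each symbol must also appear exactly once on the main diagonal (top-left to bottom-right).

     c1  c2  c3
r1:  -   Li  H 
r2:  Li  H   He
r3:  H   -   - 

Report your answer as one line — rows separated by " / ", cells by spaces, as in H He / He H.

He Li H / Li H He / H He Li

(r1,c1): row 1 has {H,Li}; column 1 has {H,Li}; the diagonal has {H}, so it must be He.
(r3,c2): row 3 has {H}; column 2 has {H,Li}, so it must be He.
(r3,c3): row 3 has {H,He}; column 3 has {H,He}; the diagonal has {H,He}, so it must be Li.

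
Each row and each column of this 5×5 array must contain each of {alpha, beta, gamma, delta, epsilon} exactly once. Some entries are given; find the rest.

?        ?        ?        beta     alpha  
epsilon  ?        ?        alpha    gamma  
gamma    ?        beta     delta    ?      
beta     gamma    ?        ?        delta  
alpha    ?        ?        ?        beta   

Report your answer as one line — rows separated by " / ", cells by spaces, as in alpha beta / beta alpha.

delta epsilon gamma beta alpha / epsilon beta delta alpha gamma / gamma alpha beta delta epsilon / beta gamma alpha epsilon delta / alpha delta epsilon gamma beta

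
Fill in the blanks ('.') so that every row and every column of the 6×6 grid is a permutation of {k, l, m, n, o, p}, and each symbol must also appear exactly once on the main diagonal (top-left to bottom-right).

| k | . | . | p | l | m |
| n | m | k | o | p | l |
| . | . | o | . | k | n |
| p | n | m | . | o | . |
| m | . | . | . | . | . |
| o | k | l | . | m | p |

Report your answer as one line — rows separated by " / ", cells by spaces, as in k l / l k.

k o n p l m / n m k o p l / l p o m k n / p n m l o k / m l p k n o / o k l n m p

(r1,c2) = o
(r1,c3) = n
(r3,c1) = l
(r3,c2) = p
(r3,c4) = m
(r4,c4) = l
(r4,c6) = k
(r5,c2) = l
(r5,c3) = p
(r5,c5) = n
(r5,c6) = o
(r6,c4) = n
(r5,c4) = k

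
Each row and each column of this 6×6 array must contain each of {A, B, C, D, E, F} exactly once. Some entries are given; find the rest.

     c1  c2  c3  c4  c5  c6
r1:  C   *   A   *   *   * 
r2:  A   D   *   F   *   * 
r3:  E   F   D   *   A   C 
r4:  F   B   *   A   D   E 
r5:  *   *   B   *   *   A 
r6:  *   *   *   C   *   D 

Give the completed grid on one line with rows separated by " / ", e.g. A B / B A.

C E A D B F / A D E F C B / E F D B A C / F B C A D E / D C B E F A / B A F C E D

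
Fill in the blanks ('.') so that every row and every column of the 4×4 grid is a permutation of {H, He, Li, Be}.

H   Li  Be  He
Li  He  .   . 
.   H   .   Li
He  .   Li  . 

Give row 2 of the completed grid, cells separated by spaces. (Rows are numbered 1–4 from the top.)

Li He H Be

At row 2, column 3: row 2 has {He,Li}; column 3 has {Li,Be}; that leaves H.
At row 2, column 4: row 2 has {H,He,Li}; column 4 has {He,Li}; that leaves Be.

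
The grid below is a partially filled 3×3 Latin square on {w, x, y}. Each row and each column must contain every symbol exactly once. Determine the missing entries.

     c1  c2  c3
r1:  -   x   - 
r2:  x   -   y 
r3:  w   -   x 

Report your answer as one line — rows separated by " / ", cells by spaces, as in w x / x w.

y x w / x w y / w y x

(r1,c1) = y
(r1,c3) = w
(r2,c2) = w
(r3,c2) = y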